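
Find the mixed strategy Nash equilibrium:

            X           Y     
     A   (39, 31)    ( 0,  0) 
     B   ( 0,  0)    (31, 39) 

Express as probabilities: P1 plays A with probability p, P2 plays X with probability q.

p = 0.5571, q = 0.4429

Work:
Find probabilities that make opponent indifferent:
P2 chooses q to make P1 indifferent between A and B
P1 chooses p to make P2 indifferent between X and Y
Mixed NE: P1 plays (A: 0.5571, B: 0.4429), P2 plays (X: 0.4429, Y: 0.5571)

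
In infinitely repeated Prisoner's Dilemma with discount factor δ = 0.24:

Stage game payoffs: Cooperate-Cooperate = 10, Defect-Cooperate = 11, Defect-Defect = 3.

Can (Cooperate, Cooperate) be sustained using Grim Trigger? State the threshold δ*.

δ* = 0.125; since δ = 0.24 ≥ 0.125, cooperation can be sustained

Work:
For Grim Trigger:
Cooperate forever: 10/(1-δ)
Defect then punished: 11 + 3·δ/(1-δ)
Need: 10/(1-δ) ≥ 11 + 3·δ/(1-δ)
Solving: δ ≥ (T-R)/(T-P) = (11-10)/(11-3) = 0.125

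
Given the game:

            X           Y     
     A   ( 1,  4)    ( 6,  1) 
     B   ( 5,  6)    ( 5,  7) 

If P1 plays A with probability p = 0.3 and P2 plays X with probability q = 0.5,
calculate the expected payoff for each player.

E[P1] = 4.55, E[P2] = 5.3

Work:
E[P1] = p·q·π₁(A,X) + p·(1-q)·π₁(A,Y) + (1-p)·q·π₁(B,X) + (1-p)·(1-q)·π₁(B,Y)
= 0.3·0.5·1 + 0.3·0.5·6 + 0.7·0.5·5 + 0.7·0.5·5
= 4.55

E[P2] = 5.3 (similar calculation)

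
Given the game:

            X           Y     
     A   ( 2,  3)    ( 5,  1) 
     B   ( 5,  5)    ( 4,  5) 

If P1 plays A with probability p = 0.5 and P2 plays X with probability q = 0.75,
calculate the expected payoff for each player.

E[P1] = 3.75, E[P2] = 3.75

Work:
E[P1] = p·q·π₁(A,X) + p·(1-q)·π₁(A,Y) + (1-p)·q·π₁(B,X) + (1-p)·(1-q)·π₁(B,Y)
= 0.5·0.75·2 + 0.5·0.25·5 + 0.5·0.75·5 + 0.5·0.25·4
= 3.75

E[P2] = 3.75 (similar calculation)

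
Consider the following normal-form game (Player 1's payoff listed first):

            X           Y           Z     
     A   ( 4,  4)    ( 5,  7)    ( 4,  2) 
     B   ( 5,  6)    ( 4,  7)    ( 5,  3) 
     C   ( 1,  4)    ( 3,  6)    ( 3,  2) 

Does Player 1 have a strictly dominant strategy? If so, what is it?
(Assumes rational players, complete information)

No strictly dominant strategy exists for Player 1

Work:
A strategy strictly dominates another if it gives a strictly higher payoff against every opponent action. Compare each pair of P1's strategies column-by-column:
  A vs B: [4 vs 5, 5 vs 4, 4 vs 5] → A does not strictly dominate B (column X: 4 ≤ 5)
  A vs C: [4 vs 1, 5 vs 3, 4 vs 3] → A strictly dominates C
  B vs A: [5 vs 4, 4 vs 5, 5 vs 4] → B does not strictly dominate A (column Y: 4 ≤ 5)
  B vs C: [5 vs 1, 4 vs 3, 5 vs 3] → B strictly dominates C
  C vs A: [1 vs 4, 3 vs 5, 3 vs 4] → C does not strictly dominate A (column X: 1 ≤ 4)
  C vs B: [1 vs 5, 3 vs 4, 3 vs 5] → C does not strictly dominate B (column X: 1 ≤ 5)
No single strategy strictly dominates all others → no strictly dominant strategy.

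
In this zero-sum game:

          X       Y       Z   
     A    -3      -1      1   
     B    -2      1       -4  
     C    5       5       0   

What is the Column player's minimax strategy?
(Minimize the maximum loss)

Column should play Z, value = 1

Work:
Column player minimizes Row's maximum payoff:
Column X: max payoff to Row = 5
Column Y: max payoff to Row = 5
Column Z: max payoff to Row = 1
Minimum is 1, achieved by column Z.
Minimax strategy: Z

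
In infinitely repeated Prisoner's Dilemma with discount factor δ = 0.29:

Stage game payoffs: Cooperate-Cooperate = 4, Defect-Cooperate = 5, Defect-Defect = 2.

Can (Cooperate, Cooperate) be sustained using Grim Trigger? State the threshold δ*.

δ* = 0.3333; since δ = 0.29 < 0.3333, cooperation cannot be sustained

Work:
For Grim Trigger:
Cooperate forever: 4/(1-δ)
Defect then punished: 5 + 2·δ/(1-δ)
Need: 4/(1-δ) ≥ 5 + 2·δ/(1-δ)
Solving: δ ≥ (T-R)/(T-P) = (5-4)/(5-2) = 0.3333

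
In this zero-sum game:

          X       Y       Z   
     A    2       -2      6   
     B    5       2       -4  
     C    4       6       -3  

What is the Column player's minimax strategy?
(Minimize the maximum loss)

Column should play X, value = 5

Work:
Column player minimizes Row's maximum payoff:
Column X: max payoff to Row = 5
Column Y: max payoff to Row = 6
Column Z: max payoff to Row = 6
Minimum is 5, achieved by column X.
Minimax strategy: X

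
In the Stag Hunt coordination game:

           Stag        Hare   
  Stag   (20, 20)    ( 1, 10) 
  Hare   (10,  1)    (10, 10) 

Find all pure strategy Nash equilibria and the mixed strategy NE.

Pure NE: (Stag, Stag) and (Hare, Hare); Mixed NE: p = 0.4737, q = 0.4737

Work:
Check pure NE:
(Stag, Stag): (20, 20) - no unilateral deviation beneficial
(Hare, Hare): (10, 10) - no unilateral deviation beneficial
Mixed NE: P1 plays Stag with p = 0.4737, P2 plays Stag with q = 0.4737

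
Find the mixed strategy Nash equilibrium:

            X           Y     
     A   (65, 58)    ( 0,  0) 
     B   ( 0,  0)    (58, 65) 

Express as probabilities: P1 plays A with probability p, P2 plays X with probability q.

p = 0.5285, q = 0.4715

Work:
Find probabilities that make opponent indifferent:
P2 chooses q to make P1 indifferent between A and B
P1 chooses p to make P2 indifferent between X and Y
Mixed NE: P1 plays (A: 0.5285, B: 0.4715), P2 plays (X: 0.4715, Y: 0.5285)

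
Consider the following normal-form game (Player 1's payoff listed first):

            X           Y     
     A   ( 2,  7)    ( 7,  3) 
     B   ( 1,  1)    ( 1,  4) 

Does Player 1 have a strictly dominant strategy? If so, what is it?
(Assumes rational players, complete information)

Yes, Player 1's strictly dominant strategy is A

Work:
A strategy strictly dominates another if it gives a strictly higher payoff against every opponent action. Compare each pair of P1's strategies column-by-column:
  A vs B: [2 vs 1, 7 vs 1] → A strictly dominates B
  B vs A: [1 vs 2, 1 vs 7] → B does not strictly dominate A (column X: 1 ≤ 2)
A strictly dominates every other strategy → strictly dominant.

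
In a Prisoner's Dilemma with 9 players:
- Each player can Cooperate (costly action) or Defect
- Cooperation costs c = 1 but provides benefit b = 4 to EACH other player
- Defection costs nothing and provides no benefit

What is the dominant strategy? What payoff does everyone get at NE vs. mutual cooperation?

Dominant: Defect; NE payoff = 0; Coop payoff = 31

Work:
Defect dominates (saves cost c = 1, benefit to others is external)
NE: All defect → everyone gets 0
If all cooperate: each receives (8)×4 - 1 = 31
Social dilemma: 31 > 0 but NE gives 0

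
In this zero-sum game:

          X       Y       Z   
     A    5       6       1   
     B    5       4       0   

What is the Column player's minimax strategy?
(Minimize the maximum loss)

Column should play Z, value = 1

Work:
Column player minimizes Row's maximum payoff:
Column X: max payoff to Row = 5
Column Y: max payoff to Row = 6
Column Z: max payoff to Row = 1
Minimum is 1, achieved by column Z.
Minimax strategy: Z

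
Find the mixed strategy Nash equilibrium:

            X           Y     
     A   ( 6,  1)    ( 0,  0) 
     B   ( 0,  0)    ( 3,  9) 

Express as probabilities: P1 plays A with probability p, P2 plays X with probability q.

p = 0.9, q = 0.3333

Work:
Find probabilities that make opponent indifferent:
P2 chooses q to make P1 indifferent between A and B
P1 chooses p to make P2 indifferent between X and Y
Mixed NE: P1 plays (A: 0.9, B: 0.1), P2 plays (X: 0.3333, Y: 0.6667)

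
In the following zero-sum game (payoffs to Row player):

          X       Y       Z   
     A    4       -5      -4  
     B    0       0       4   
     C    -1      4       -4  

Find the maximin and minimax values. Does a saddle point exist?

Maximin = 0, Minimax = 4, Saddle: False

Work:
Row minimums: [-5, 0, -4] → maximin = 0
Column maximums: [4, 4, 4] → minimax = 4
No saddle point (maximin ≠ minimax). Mixed strategy needed.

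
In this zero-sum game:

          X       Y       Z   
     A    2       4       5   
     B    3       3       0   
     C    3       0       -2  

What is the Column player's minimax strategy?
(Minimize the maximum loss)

Column should play X, value = 3

Work:
Column player minimizes Row's maximum payoff:
Column X: max payoff to Row = 3
Column Y: max payoff to Row = 4
Column Z: max payoff to Row = 5
Minimum is 3, achieved by column X.
Minimax strategy: X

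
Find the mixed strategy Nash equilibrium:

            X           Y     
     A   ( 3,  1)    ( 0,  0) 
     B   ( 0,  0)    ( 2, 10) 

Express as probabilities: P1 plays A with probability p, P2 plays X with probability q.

p = 0.9091, q = 0.4

Work:
Find probabilities that make opponent indifferent:
P2 chooses q to make P1 indifferent between A and B
P1 chooses p to make P2 indifferent between X and Y
Mixed NE: P1 plays (A: 0.9091, B: 0.0909), P2 plays (X: 0.4, Y: 0.6)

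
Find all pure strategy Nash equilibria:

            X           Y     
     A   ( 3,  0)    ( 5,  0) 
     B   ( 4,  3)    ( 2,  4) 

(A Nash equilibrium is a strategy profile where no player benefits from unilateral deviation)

Nash equilibrium: (A, Y)

Work:
Best responses:
  P1 vs X: payoffs [3, 4] → best response B (payoff 4)
  P1 vs Y: payoffs [5, 2] → best response A (payoff 5)
  P2 vs A: payoffs [0, 0] → best response X/Y (payoff 0)
  P2 vs B: payoffs [3, 4] → best response Y (payoff 4)
Mutual best responses: (A,Y) → Nash equilibria.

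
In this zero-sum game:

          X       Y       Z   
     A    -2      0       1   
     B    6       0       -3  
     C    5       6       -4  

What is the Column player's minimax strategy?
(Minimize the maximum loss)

Column should play Z, value = 1

Work:
Column player minimizes Row's maximum payoff:
Column X: max payoff to Row = 6
Column Y: max payoff to Row = 6
Column Z: max payoff to Row = 1
Minimum is 1, achieved by column Z.
Minimax strategy: Z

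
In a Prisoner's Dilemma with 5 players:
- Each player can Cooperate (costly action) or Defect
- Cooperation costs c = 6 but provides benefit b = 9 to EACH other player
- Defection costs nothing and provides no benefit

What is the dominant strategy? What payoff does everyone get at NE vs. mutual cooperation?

Dominant: Defect; NE payoff = 0; Coop payoff = 30

Work:
Defect dominates (saves cost c = 6, benefit to others is external)
NE: All defect → everyone gets 0
If all cooperate: each receives (4)×9 - 6 = 30
Social dilemma: 30 > 0 but NE gives 0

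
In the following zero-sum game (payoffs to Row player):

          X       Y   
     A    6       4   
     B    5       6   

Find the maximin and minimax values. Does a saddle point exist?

Maximin = 5, Minimax = 6, Saddle: False

Work:
Row minimums: [4, 5] → maximin = 5
Column maximums: [6, 6] → minimax = 6
No saddle point (maximin ≠ minimax). Mixed strategy needed.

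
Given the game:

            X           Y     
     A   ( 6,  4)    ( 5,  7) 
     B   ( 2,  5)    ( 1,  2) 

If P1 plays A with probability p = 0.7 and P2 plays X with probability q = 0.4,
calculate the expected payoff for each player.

E[P1] = 4.2, E[P2] = 5.02

Work:
E[P1] = p·q·π₁(A,X) + p·(1-q)·π₁(A,Y) + (1-p)·q·π₁(B,X) + (1-p)·(1-q)·π₁(B,Y)
= 0.7·0.4·6 + 0.7·0.6·5 + 0.3·0.4·2 + 0.3·0.6·1
= 4.2

E[P2] = 5.02 (similar calculation)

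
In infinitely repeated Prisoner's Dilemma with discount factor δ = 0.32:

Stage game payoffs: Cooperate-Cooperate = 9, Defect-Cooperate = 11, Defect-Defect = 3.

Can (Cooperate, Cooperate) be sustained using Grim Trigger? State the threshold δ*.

δ* = 0.25; since δ = 0.32 ≥ 0.25, cooperation can be sustained

Work:
For Grim Trigger:
Cooperate forever: 9/(1-δ)
Defect then punished: 11 + 3·δ/(1-δ)
Need: 9/(1-δ) ≥ 11 + 3·δ/(1-δ)
Solving: δ ≥ (T-R)/(T-P) = (11-9)/(11-3) = 0.25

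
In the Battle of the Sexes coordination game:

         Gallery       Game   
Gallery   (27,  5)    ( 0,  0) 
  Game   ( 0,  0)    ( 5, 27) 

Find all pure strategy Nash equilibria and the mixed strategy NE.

Pure NE: (Gallery, Gallery) and (Game, Game); Mixed NE: p = 0.8438, q = 0.1562

Work:
Check pure NE:
(Gallery, Gallery): (27, 5) - no unilateral deviation beneficial
(Game, Game): (5, 27) - no unilateral deviation beneficial
Mixed NE: P1 plays Gallery with p = 0.8438, P2 plays Gallery with q = 0.1562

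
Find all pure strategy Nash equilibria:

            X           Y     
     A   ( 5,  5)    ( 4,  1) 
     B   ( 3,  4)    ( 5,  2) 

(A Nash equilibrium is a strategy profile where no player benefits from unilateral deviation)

Nash equilibrium: (A, X)

Work:
Best responses:
  P1 vs X: payoffs [5, 3] → best response A (payoff 5)
  P1 vs Y: payoffs [4, 5] → best response B (payoff 5)
  P2 vs A: payoffs [5, 1] → best response X (payoff 5)
  P2 vs B: payoffs [4, 2] → best response X (payoff 4)
Mutual best responses: (A,X) → Nash equilibria.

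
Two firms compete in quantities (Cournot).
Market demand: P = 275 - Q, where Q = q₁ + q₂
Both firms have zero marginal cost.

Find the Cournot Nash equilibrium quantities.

q₁* = q₂* = 91.67; P* = 91.67

Work:
Profit: π_i = P·q_i = (a - q_i - q_j)·q_i
FOC: ∂π_i/∂q_i = a - 2q_i - q_j = 0
Reaction function: q_i = (275 - q_j)/2
Symmetry: q* = 275/3 = 91.67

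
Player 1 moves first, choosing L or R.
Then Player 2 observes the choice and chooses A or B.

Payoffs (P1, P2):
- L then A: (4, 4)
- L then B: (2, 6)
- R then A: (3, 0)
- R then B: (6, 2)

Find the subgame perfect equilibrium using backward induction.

P1 plays R, P2 plays B after L and B after R; Payoff (6, 2)

Work:
Backward induction:
After L: P2 chooses B → P1 gets 2
After R: P2 chooses B → P1 gets 6
P1 chooses R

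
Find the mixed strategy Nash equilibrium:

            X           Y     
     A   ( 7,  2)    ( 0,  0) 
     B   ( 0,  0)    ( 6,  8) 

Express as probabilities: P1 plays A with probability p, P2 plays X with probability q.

p = 0.8, q = 0.4615

Work:
Find probabilities that make opponent indifferent:
P2 chooses q to make P1 indifferent between A and B
P1 chooses p to make P2 indifferent between X and Y
Mixed NE: P1 plays (A: 0.8, B: 0.2), P2 plays (X: 0.4615, Y: 0.5385)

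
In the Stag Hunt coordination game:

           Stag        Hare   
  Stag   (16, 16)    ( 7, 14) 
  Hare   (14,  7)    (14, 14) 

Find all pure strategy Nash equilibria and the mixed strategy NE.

Pure NE: (Stag, Stag) and (Hare, Hare); Mixed NE: p = 0.7778, q = 0.7778

Work:
Check pure NE:
(Stag, Stag): (16, 16) - no unilateral deviation beneficial
(Hare, Hare): (14, 14) - no unilateral deviation beneficial
Mixed NE: P1 plays Stag with p = 0.7778, P2 plays Stag with q = 0.7778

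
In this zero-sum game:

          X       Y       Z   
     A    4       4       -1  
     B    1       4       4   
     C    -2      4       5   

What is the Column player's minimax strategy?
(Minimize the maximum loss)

Column should play X or Y (all achieve the minimum), value = 4

Work:
Column player minimizes Row's maximum payoff:
Column X: max payoff to Row = 4
Column Y: max payoff to Row = 4
Column Z: max payoff to Row = 5
Minimum is 4, achieved by columns X, Y (tied).
Each of X or Y is a minimax strategy.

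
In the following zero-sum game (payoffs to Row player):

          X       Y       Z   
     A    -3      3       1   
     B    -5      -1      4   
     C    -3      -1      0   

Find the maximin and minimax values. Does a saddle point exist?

Maximin = -3, Minimax = -3, Saddle: True

Work:
Row minimums: [-3, -5, -3] → maximin = -3
Column maximums: [-3, 3, 4] → minimax = -3
Saddle point exists! Game value = -3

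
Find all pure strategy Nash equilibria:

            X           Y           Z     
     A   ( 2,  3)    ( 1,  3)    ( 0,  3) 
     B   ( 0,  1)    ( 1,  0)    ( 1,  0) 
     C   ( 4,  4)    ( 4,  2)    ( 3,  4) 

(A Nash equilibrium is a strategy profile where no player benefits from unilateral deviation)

Nash equilibrium: (C, X), (C, Z)

Work:
Best responses:
  P1 vs X: payoffs [2, 0, 4] → best response C (payoff 4)
  P1 vs Y: payoffs [1, 1, 4] → best response C (payoff 4)
  P1 vs Z: payoffs [0, 1, 3] → best response C (payoff 3)
  P2 vs A: payoffs [3, 3, 3] → best response X/Y/Z (payoff 3)
  P2 vs B: payoffs [1, 0, 0] → best response X (payoff 1)
  P2 vs C: payoffs [4, 2, 4] → best response X/Z (payoff 4)
Mutual best responses: (C,X), (C,Z) → Nash equilibria.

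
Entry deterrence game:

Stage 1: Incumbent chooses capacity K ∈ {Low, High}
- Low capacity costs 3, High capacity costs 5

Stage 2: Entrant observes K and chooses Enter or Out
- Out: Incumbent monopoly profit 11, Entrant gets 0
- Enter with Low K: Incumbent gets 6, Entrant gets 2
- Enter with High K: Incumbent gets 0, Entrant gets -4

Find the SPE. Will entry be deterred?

SPE: (High, Enter|Low, Out|High); Entry deterred. Incumbent net profit = 6

Work:
After Low K: Entrant enters (2 > 0)
After High K: Entrant stays out (-4 < 0)
Incumbent: Low → 6−3=3, High → 11−5=6
Incumbent chooses High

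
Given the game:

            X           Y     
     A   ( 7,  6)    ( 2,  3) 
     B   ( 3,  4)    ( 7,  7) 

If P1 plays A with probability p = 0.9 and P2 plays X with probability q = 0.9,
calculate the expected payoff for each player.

E[P1] = 6.19, E[P2] = 5.56

Work:
E[P1] = p·q·π₁(A,X) + p·(1-q)·π₁(A,Y) + (1-p)·q·π₁(B,X) + (1-p)·(1-q)·π₁(B,Y)
= 0.9·0.9·7 + 0.9·0.1·2 + 0.1·0.9·3 + 0.1·0.1·7
= 6.19

E[P2] = 5.56 (similar calculation)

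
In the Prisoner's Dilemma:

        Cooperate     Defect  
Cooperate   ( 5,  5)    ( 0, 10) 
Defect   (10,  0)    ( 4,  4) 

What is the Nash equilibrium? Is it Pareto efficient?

(Defect, Defect) is NE; not Pareto efficient

Work:
Defect dominates Cooperate for both players:
If P2 cooperates: Defect (10) > Cooperate (5)
If P2 defects: Defect (4) > Cooperate (0)
NE: (Defect, Defect) with payoff (4, 4)
But (Cooperate, Cooperate) = (5, 5) Pareto dominates (4, 4)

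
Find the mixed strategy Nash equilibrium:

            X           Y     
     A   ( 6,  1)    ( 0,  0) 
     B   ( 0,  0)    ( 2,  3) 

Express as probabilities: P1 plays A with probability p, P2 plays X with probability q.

p = 0.75, q = 0.25

Work:
Find probabilities that make opponent indifferent:
P2 chooses q to make P1 indifferent between A and B
P1 chooses p to make P2 indifferent between X and Y
Mixed NE: P1 plays (A: 0.75, B: 0.25), P2 plays (X: 0.25, Y: 0.75)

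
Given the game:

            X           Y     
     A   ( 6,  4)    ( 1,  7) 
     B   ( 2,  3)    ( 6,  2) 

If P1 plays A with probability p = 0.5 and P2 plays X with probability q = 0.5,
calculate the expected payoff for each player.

E[P1] = 3.75, E[P2] = 4.0

Work:
E[P1] = p·q·π₁(A,X) + p·(1-q)·π₁(A,Y) + (1-p)·q·π₁(B,X) + (1-p)·(1-q)·π₁(B,Y)
= 0.5·0.5·6 + 0.5·0.5·1 + 0.5·0.5·2 + 0.5·0.5·6
= 3.75

E[P2] = 4.0 (similar calculation)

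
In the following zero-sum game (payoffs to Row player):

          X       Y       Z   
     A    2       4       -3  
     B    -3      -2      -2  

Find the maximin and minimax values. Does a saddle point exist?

Maximin = -3, Minimax = -2, Saddle: False

Work:
Row minimums: [-3, -3] → maximin = -3
Column maximums: [2, 4, -2] → minimax = -2
No saddle point (maximin ≠ minimax). Mixed strategy needed.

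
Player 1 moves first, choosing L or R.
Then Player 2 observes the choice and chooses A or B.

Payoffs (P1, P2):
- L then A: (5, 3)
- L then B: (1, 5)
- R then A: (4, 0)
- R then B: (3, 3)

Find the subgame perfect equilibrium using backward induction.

P1 plays R, P2 plays B after L and B after R; Payoff (3, 3)

Work:
Backward induction:
After L: P2 chooses B → P1 gets 1
After R: P2 chooses B → P1 gets 3
P1 chooses R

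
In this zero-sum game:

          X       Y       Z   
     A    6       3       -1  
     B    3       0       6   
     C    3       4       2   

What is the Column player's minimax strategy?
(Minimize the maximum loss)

Column should play Y, value = 4

Work:
Column player minimizes Row's maximum payoff:
Column X: max payoff to Row = 6
Column Y: max payoff to Row = 4
Column Z: max payoff to Row = 6
Minimum is 4, achieved by column Y.
Minimax strategy: Y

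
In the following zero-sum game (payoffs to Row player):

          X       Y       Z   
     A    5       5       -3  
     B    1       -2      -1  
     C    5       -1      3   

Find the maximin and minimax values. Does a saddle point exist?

Maximin = -1, Minimax = 3, Saddle: False

Work:
Row minimums: [-3, -2, -1] → maximin = -1
Column maximums: [5, 5, 3] → minimax = 3
No saddle point (maximin ≠ minimax). Mixed strategy needed.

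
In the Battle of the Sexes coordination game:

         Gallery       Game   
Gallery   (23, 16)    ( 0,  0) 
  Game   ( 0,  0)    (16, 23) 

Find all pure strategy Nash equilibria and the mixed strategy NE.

Pure NE: (Gallery, Gallery) and (Game, Game); Mixed NE: p = 0.5897, q = 0.4103

Work:
Check pure NE:
(Gallery, Gallery): (23, 16) - no unilateral deviation beneficial
(Game, Game): (16, 23) - no unilateral deviation beneficial
Mixed NE: P1 plays Gallery with p = 0.5897, P2 plays Gallery with q = 0.4103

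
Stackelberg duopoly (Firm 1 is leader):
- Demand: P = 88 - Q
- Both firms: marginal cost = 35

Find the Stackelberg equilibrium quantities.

q₁* (leader) = 26.5, q₂* (follower) = 13.25

Work:
Follower's reaction: q₂ = (a - c - q₁)/2
Leader substitutes: π₁ = q₁·(a - q₁ - (a-c-q₁)/2 - c)
FOC: q₁* = (88 - 35)/2 = 26.50
Then: q₂* = (88 - 35 - 26.5)/2 = 13.25
Leader has first-mover advantage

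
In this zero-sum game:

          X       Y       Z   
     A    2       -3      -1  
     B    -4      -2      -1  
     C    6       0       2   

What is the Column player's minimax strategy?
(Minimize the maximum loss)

Column should play Y, value = 0

Work:
Column player minimizes Row's maximum payoff:
Column X: max payoff to Row = 6
Column Y: max payoff to Row = 0
Column Z: max payoff to Row = 2
Minimum is 0, achieved by column Y.
Minimax strategy: Y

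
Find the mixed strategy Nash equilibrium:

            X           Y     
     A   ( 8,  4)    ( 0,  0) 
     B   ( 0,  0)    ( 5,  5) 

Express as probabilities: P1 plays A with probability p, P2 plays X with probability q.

p = 0.5556, q = 0.3846

Work:
Find probabilities that make opponent indifferent:
P2 chooses q to make P1 indifferent between A and B
P1 chooses p to make P2 indifferent between X and Y
Mixed NE: P1 plays (A: 0.5556, B: 0.4444), P2 plays (X: 0.3846, Y: 0.6154)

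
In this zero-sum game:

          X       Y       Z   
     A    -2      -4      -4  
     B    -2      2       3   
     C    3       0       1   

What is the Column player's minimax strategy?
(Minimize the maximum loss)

Column should play Y, value = 2

Work:
Column player minimizes Row's maximum payoff:
Column X: max payoff to Row = 3
Column Y: max payoff to Row = 2
Column Z: max payoff to Row = 3
Minimum is 2, achieved by column Y.
Minimax strategy: Y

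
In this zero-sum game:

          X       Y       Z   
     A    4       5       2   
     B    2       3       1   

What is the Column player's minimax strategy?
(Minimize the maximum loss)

Column should play Z, value = 2

Work:
Column player minimizes Row's maximum payoff:
Column X: max payoff to Row = 4
Column Y: max payoff to Row = 5
Column Z: max payoff to Row = 2
Minimum is 2, achieved by column Z.
Minimax strategy: Z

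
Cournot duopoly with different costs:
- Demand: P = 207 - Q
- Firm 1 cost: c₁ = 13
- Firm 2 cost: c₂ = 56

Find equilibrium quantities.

q₁* = 79.0, q₂* = 36.0

Work:
Reaction: q₁ = (207 - 13 - q₂)/2
Reaction: q₂ = (207 - 56 - q₁)/2
Solve simultaneously:
q₁* = (207 - 2×13 + 56)/3 = 79.0
q₂* = (207 - 2×56 + 13)/3 = 36.0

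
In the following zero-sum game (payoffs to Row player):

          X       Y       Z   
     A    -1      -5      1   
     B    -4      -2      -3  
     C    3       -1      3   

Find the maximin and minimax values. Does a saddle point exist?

Maximin = -1, Minimax = -1, Saddle: True

Work:
Row minimums: [-5, -4, -1] → maximin = -1
Column maximums: [3, -1, 3] → minimax = -1
Saddle point exists! Game value = -1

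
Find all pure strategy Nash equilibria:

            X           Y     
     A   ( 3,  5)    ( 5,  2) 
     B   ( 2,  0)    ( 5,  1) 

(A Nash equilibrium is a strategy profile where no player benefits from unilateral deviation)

Nash equilibrium: (A, X), (B, Y)

Work:
Best responses:
  P1 vs X: payoffs [3, 2] → best response A (payoff 3)
  P1 vs Y: payoffs [5, 5] → best response A/B (payoff 5)
  P2 vs A: payoffs [5, 2] → best response X (payoff 5)
  P2 vs B: payoffs [0, 1] → best response Y (payoff 1)
Mutual best responses: (A,X), (B,Y) → Nash equilibria.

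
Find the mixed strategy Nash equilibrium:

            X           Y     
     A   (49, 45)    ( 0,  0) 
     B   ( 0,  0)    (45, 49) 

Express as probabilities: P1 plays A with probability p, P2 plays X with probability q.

p = 0.5213, q = 0.4787

Work:
Find probabilities that make opponent indifferent:
P2 chooses q to make P1 indifferent between A and B
P1 chooses p to make P2 indifferent between X and Y
Mixed NE: P1 plays (A: 0.5213, B: 0.4787), P2 plays (X: 0.4787, Y: 0.5213)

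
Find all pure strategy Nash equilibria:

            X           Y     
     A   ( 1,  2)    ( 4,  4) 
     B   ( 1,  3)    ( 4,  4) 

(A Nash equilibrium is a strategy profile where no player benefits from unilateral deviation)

Nash equilibrium: (A, Y), (B, Y)

Work:
Best responses:
  P1 vs X: payoffs [1, 1] → best response A/B (payoff 1)
  P1 vs Y: payoffs [4, 4] → best response A/B (payoff 4)
  P2 vs A: payoffs [2, 4] → best response Y (payoff 4)
  P2 vs B: payoffs [3, 4] → best response Y (payoff 4)
Mutual best responses: (A,Y), (B,Y) → Nash equilibria.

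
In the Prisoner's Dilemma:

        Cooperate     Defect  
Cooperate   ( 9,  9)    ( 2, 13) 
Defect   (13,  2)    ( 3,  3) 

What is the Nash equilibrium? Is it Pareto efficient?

(Defect, Defect) is NE; not Pareto efficient

Work:
Defect dominates Cooperate for both players:
If P2 cooperates: Defect (13) > Cooperate (9)
If P2 defects: Defect (3) > Cooperate (2)
NE: (Defect, Defect) with payoff (3, 3)
But (Cooperate, Cooperate) = (9, 9) Pareto dominates (3, 3)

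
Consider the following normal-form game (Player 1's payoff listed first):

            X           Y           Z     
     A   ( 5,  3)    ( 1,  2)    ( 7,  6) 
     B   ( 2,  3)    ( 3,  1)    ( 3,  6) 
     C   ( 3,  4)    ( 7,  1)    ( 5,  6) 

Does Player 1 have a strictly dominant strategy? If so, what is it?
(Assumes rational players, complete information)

No strictly dominant strategy exists for Player 1

Work:
A strategy strictly dominates another if it gives a strictly higher payoff against every opponent action. Compare each pair of P1's strategies column-by-column:
  A vs B: [5 vs 2, 1 vs 3, 7 vs 3] → A does not strictly dominate B (column Y: 1 ≤ 3)
  A vs C: [5 vs 3, 1 vs 7, 7 vs 5] → A does not strictly dominate C (column Y: 1 ≤ 7)
  B vs A: [2 vs 5, 3 vs 1, 3 vs 7] → B does not strictly dominate A (column X: 2 ≤ 5)
  B vs C: [2 vs 3, 3 vs 7, 3 vs 5] → B does not strictly dominate C (column X: 2 ≤ 3)
  C vs A: [3 vs 5, 7 vs 1, 5 vs 7] → C does not strictly dominate A (column X: 3 ≤ 5)
  C vs B: [3 vs 2, 7 vs 3, 5 vs 3] → C strictly dominates B
No single strategy strictly dominates all others → no strictly dominant strategy.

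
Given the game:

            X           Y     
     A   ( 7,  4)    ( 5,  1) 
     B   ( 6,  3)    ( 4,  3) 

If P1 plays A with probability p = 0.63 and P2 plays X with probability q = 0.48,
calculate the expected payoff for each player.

E[P1] = 5.59, E[P2] = 2.6472

Work:
E[P1] = p·q·π₁(A,X) + p·(1-q)·π₁(A,Y) + (1-p)·q·π₁(B,X) + (1-p)·(1-q)·π₁(B,Y)
= 0.63·0.48·7 + 0.63·0.52·5 + 0.37·0.48·6 + 0.37·0.52·4
= 5.59

E[P2] = 2.6472 (similar calculation)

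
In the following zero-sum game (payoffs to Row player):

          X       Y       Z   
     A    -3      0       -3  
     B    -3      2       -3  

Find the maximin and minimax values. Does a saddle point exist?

Maximin = -3, Minimax = -3, Saddle: True

Work:
Row minimums: [-3, -3] → maximin = -3
Column maximums: [-3, 2, -3] → minimax = -3
Saddle point exists! Game value = -3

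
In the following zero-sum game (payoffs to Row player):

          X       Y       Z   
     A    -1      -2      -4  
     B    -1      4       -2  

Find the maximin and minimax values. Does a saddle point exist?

Maximin = -2, Minimax = -2, Saddle: True

Work:
Row minimums: [-4, -2] → maximin = -2
Column maximums: [-1, 4, -2] → minimax = -2
Saddle point exists! Game value = -2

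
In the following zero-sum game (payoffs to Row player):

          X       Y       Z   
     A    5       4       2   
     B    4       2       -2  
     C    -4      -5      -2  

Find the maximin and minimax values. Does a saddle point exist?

Maximin = 2, Minimax = 2, Saddle: True

Work:
Row minimums: [2, -2, -5] → maximin = 2
Column maximums: [5, 4, 2] → minimax = 2
Saddle point exists! Game value = 2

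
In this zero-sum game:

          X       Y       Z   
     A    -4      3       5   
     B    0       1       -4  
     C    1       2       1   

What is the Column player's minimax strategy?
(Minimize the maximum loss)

Column should play X, value = 1

Work:
Column player minimizes Row's maximum payoff:
Column X: max payoff to Row = 1
Column Y: max payoff to Row = 3
Column Z: max payoff to Row = 5
Minimum is 1, achieved by column X.
Minimax strategy: X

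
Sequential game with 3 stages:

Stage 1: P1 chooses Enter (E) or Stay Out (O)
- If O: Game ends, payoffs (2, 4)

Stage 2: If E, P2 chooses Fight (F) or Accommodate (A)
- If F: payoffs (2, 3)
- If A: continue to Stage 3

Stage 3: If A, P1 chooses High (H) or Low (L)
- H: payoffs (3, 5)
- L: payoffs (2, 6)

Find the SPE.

SPE: (E, A, H); Outcome (3, 5)

Work:
Stage 3: P1 chooses H (3 vs 2)
Stage 2: P2: F->3, A->5 (anticipating H). Choose A
Stage 1: P1: O->2, E->3 (anticipating A, H). Choose E
SPE path: E -> A -> H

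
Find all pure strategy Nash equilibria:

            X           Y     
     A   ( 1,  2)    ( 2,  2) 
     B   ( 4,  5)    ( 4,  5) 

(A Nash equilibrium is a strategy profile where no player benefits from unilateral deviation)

Nash equilibrium: (B, X), (B, Y)

Work:
Best responses:
  P1 vs X: payoffs [1, 4] → best response B (payoff 4)
  P1 vs Y: payoffs [2, 4] → best response B (payoff 4)
  P2 vs A: payoffs [2, 2] → best response X/Y (payoff 2)
  P2 vs B: payoffs [5, 5] → best response X/Y (payoff 5)
Mutual best responses: (B,X), (B,Y) → Nash equilibria.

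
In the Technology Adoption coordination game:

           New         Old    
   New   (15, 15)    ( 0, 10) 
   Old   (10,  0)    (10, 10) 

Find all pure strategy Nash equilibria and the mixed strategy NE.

Pure NE: (New, New) and (Old, Old); Mixed NE: p = 0.6667, q = 0.6667

Work:
Check pure NE:
(New, New): (15, 15) - no unilateral deviation beneficial
(Old, Old): (10, 10) - no unilateral deviation beneficial
Mixed NE: P1 plays New with p = 0.6667, P2 plays New with q = 0.6667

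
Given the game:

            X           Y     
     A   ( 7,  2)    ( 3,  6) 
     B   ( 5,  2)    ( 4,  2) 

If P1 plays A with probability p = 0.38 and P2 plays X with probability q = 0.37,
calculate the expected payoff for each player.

E[P1] = 4.4118, E[P2] = 2.9576

Work:
E[P1] = p·q·π₁(A,X) + p·(1-q)·π₁(A,Y) + (1-p)·q·π₁(B,X) + (1-p)·(1-q)·π₁(B,Y)
= 0.38·0.37·7 + 0.38·0.63·3 + 0.62·0.37·5 + 0.62·0.63·4
= 4.4118

E[P2] = 2.9576 (similar calculation)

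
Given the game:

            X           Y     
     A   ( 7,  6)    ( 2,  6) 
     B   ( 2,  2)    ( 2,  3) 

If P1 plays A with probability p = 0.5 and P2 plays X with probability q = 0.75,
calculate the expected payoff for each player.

E[P1] = 3.875, E[P2] = 4.125

Work:
E[P1] = p·q·π₁(A,X) + p·(1-q)·π₁(A,Y) + (1-p)·q·π₁(B,X) + (1-p)·(1-q)·π₁(B,Y)
= 0.5·0.75·7 + 0.5·0.25·2 + 0.5·0.75·2 + 0.5·0.25·2
= 3.875

E[P2] = 4.125 (similar calculation)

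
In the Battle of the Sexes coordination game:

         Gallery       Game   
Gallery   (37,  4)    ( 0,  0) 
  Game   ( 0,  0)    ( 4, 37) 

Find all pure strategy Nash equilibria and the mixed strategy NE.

Pure NE: (Gallery, Gallery) and (Game, Game); Mixed NE: p = 0.9024, q = 0.0976

Work:
Check pure NE:
(Gallery, Gallery): (37, 4) - no unilateral deviation beneficial
(Game, Game): (4, 37) - no unilateral deviation beneficial
Mixed NE: P1 plays Gallery with p = 0.9024, P2 plays Gallery with q = 0.0976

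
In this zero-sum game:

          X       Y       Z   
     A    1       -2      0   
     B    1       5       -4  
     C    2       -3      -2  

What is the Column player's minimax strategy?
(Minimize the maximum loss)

Column should play Z, value = 0

Work:
Column player minimizes Row's maximum payoff:
Column X: max payoff to Row = 2
Column Y: max payoff to Row = 5
Column Z: max payoff to Row = 0
Minimum is 0, achieved by column Z.
Minimax strategy: Z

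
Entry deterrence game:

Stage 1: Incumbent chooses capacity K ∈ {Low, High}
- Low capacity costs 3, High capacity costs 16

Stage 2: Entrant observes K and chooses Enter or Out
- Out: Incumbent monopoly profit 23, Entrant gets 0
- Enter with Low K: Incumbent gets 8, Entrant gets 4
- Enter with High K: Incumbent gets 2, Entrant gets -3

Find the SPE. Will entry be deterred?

SPE: (High, Enter|Low, Out|High); Entry deterred. Incumbent net profit = 7

Work:
After Low K: Entrant enters (4 > 0)
After High K: Entrant stays out (-3 < 0)
Incumbent: Low → 8−3=5, High → 23−16=7
Incumbent chooses High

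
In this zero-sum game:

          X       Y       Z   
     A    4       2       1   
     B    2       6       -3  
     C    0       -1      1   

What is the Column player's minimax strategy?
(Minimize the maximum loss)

Column should play Z, value = 1

Work:
Column player minimizes Row's maximum payoff:
Column X: max payoff to Row = 4
Column Y: max payoff to Row = 6
Column Z: max payoff to Row = 1
Minimum is 1, achieved by column Z.
Minimax strategy: Z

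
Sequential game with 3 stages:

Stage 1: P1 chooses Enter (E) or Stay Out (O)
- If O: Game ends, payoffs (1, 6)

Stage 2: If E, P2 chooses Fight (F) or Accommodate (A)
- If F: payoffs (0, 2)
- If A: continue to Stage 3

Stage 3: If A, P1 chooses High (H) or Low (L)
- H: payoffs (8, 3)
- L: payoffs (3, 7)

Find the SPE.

SPE: (E, A, H); Outcome (8, 3)

Work:
Stage 3: P1 chooses H (8 vs 3)
Stage 2: P2: F->2, A->3 (anticipating H). Choose A
Stage 1: P1: O->1, E->8 (anticipating A, H). Choose E
SPE path: E -> A -> H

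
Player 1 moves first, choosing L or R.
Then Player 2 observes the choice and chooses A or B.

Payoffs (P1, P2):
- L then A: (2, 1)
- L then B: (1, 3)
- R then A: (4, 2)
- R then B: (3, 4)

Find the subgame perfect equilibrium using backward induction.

P1 plays R, P2 plays B after L and B after R; Payoff (3, 4)

Work:
Backward induction:
After L: P2 chooses B → P1 gets 1
After R: P2 chooses B → P1 gets 3
P1 chooses R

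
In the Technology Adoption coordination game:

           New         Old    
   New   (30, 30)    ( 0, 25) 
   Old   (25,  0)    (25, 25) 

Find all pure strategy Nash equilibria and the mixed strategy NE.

Pure NE: (New, New) and (Old, Old); Mixed NE: p = 0.8333, q = 0.8333

Work:
Check pure NE:
(New, New): (30, 30) - no unilateral deviation beneficial
(Old, Old): (25, 25) - no unilateral deviation beneficial
Mixed NE: P1 plays New with p = 0.8333, P2 plays New with q = 0.8333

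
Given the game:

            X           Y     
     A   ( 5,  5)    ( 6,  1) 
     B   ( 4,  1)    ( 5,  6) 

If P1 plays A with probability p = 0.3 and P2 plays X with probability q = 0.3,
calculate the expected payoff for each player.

E[P1] = 5.0, E[P2] = 3.81

Work:
E[P1] = p·q·π₁(A,X) + p·(1-q)·π₁(A,Y) + (1-p)·q·π₁(B,X) + (1-p)·(1-q)·π₁(B,Y)
= 0.3·0.3·5 + 0.3·0.7·6 + 0.7·0.3·4 + 0.7·0.7·5
= 5.0

E[P2] = 3.81 (similar calculation)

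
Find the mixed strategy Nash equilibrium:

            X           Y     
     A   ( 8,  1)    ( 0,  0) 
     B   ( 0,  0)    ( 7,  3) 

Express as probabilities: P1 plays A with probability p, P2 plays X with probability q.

p = 0.75, q = 0.4667

Work:
Find probabilities that make opponent indifferent:
P2 chooses q to make P1 indifferent between A and B
P1 chooses p to make P2 indifferent between X and Y
Mixed NE: P1 plays (A: 0.75, B: 0.25), P2 plays (X: 0.4667, Y: 0.5333)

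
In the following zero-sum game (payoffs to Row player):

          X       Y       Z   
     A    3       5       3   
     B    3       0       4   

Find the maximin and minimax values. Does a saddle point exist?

Maximin = 3, Minimax = 3, Saddle: True

Work:
Row minimums: [3, 0] → maximin = 3
Column maximums: [3, 5, 4] → minimax = 3
Saddle point exists! Game value = 3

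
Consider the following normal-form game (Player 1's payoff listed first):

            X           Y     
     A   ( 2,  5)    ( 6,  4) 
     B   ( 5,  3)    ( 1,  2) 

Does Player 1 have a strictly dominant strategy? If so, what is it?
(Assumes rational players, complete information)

No strictly dominant strategy exists for Player 1

Work:
A strategy strictly dominates another if it gives a strictly higher payoff against every opponent action. Compare each pair of P1's strategies column-by-column:
  A vs B: [2 vs 5, 6 vs 1] → A does not strictly dominate B (column X: 2 ≤ 5)
  B vs A: [5 vs 2, 1 vs 6] → B does not strictly dominate A (column Y: 1 ≤ 6)
No single strategy strictly dominates all others → no strictly dominant strategy.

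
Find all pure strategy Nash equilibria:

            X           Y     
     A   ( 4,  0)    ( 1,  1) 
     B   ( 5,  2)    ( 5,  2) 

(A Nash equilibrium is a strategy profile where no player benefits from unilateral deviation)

Nash equilibrium: (B, X), (B, Y)

Work:
Best responses:
  P1 vs X: payoffs [4, 5] → best response B (payoff 5)
  P1 vs Y: payoffs [1, 5] → best response B (payoff 5)
  P2 vs A: payoffs [0, 1] → best response Y (payoff 1)
  P2 vs B: payoffs [2, 2] → best response X/Y (payoff 2)
Mutual best responses: (B,X), (B,Y) → Nash equilibria.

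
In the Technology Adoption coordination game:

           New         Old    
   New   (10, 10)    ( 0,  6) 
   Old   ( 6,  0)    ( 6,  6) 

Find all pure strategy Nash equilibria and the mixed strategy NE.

Pure NE: (New, New) and (Old, Old); Mixed NE: p = 0.6, q = 0.6

Work:
Check pure NE:
(New, New): (10, 10) - no unilateral deviation beneficial
(Old, Old): (6, 6) - no unilateral deviation beneficial
Mixed NE: P1 plays New with p = 0.6, P2 plays New with q = 0.6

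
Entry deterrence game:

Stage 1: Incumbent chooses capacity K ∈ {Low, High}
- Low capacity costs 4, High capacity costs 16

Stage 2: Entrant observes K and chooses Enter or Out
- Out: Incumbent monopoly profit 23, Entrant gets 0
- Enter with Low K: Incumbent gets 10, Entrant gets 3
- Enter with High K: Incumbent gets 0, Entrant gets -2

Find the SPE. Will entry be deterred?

SPE: (High, Enter|Low, Out|High); Entry deterred. Incumbent net profit = 7

Work:
After Low K: Entrant enters (3 > 0)
After High K: Entrant stays out (-2 < 0)
Incumbent: Low → 10−4=6, High → 23−16=7
Incumbent chooses High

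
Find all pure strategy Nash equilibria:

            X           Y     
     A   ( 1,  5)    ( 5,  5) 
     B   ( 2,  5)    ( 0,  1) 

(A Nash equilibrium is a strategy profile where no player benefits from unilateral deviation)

Nash equilibrium: (A, Y), (B, X)

Work:
Best responses:
  P1 vs X: payoffs [1, 2] → best response B (payoff 2)
  P1 vs Y: payoffs [5, 0] → best response A (payoff 5)
  P2 vs A: payoffs [5, 5] → best response X/Y (payoff 5)
  P2 vs B: payoffs [5, 1] → best response X (payoff 5)
Mutual best responses: (A,Y), (B,X) → Nash equilibria.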